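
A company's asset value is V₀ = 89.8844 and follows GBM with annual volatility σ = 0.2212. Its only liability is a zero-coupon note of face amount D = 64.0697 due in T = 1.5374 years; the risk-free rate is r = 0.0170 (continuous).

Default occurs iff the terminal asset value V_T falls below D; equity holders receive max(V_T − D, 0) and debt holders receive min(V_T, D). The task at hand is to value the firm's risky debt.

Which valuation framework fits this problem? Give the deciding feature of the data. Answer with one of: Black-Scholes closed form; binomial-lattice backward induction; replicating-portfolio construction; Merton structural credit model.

framework: Merton structural credit model

Key observation: with the firm-asset dynamics (V₀ = 89.8844) and a single zero-coupon liability of face 64.0697 given, debt value, spread, and default probability all derive from the option view of the balance sheet.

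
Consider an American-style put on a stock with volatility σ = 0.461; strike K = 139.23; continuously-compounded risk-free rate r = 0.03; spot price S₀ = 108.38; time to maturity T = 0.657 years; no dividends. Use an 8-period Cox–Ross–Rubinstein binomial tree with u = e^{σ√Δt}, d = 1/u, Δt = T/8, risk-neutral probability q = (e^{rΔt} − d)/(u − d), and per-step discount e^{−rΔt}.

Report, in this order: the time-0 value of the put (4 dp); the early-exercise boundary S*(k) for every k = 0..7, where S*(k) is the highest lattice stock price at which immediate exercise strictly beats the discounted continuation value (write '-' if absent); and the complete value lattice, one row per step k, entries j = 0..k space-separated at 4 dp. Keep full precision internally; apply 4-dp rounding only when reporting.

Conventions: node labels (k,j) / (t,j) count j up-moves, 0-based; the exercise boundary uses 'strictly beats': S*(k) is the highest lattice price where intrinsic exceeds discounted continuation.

Δt=0.08213, u=1.14123, d=0.87624, q=0.47633, disc=e^(-rΔt)=0.99754
k=8 terminal: V=max(K-S,0) → 101.5641 90.1732 75.3376 56.0155 30.8500 0.0000 0.0000 0.0000 0.0000
k=7: j=0 S=42.9857 intr=96.2443 cont=95.9017 V=96.2443[EX]; j=1 S=55.9853 intr=83.2447 cont=82.9021 V=83.2447[EX]; j=2 S=72.9162 intr=66.3138 cont=65.9712 V=66.3138[EX]; j=3 S=94.9673 intr=44.2627 cont=43.9201 V=44.2627[EX]; j=4 S=123.6870 intr=15.5430 cont=16.1155 V=16.1155[hold]; j=5 S=161.0921 intr=0.0000 cont=0.0000 V=0.0000[hold]; j=6 S=209.8091 intr=0.0000 cont=0.0000 V=0.0000[hold]; j=7 S=273.2589 intr=0.0000 cont=0.0000 V=0.0000[hold]  S*(7)=94.9673
k=6: j=0 S=49.0568 intr=90.1732 cont=89.8306 V=90.1732[EX]; j=1 S=63.8924 intr=75.3376 cont=74.9950 V=75.3376[EX]; j=2 S=83.2145 intr=56.0155 cont=55.6729 V=56.0155[EX]; j=3 S=108.3800 intr=30.8500 cont=30.7794 V=30.8500[EX]; j=4 S=141.1560 intr=0.0000 cont=8.4184 V=8.4184[hold]; j=5 S=183.8439 intr=0.0000 cont=0.0000 V=0.0000[hold]; j=6 S=239.4414 intr=0.0000 cont=0.0000 V=0.0000[hold]  S*(6)=108.3800
k=5: j=0 S=55.9853 intr=83.2447 cont=82.9021 V=83.2447[EX]; j=1 S=72.9162 intr=66.3138 cont=65.9712 V=66.3138[EX]; j=2 S=94.9673 intr=44.2627 cont=43.9201 V=44.2627[EX]; j=3 S=123.6870 intr=15.5430 cont=20.1156 V=20.1156[hold]; j=4 S=161.0921 intr=0.0000 cont=4.3976 V=4.3976[hold]; j=5 S=209.8091 intr=0.0000 cont=0.0000 V=0.0000[hold]  S*(5)=94.9673
k=4: j=0 S=63.8924 intr=75.3376 cont=74.9950 V=75.3376[EX]; j=1 S=83.2145 intr=56.0155 cont=55.6729 V=56.0155[EX]; j=2 S=108.3800 intr=30.8500 cont=32.6801 V=32.6801[hold]; j=3 S=141.1560 intr=0.0000 cont=12.5976 V=12.5976[hold]; j=4 S=183.8439 intr=0.0000 cont=2.2973 V=2.2973[hold]  S*(4)=83.2145
k=3: j=0 S=72.9162 intr=66.3138 cont=65.9712 V=66.3138[EX]; j=1 S=94.9673 intr=44.2627 cont=44.7897 V=44.7897[hold]; j=2 S=123.6870 intr=15.5430 cont=23.0573 V=23.0573[hold]; j=3 S=161.0921 intr=0.0000 cont=7.6723 V=7.6723[hold]  S*(3)=72.9162
k=2: j=0 S=83.2145 intr=56.0155 cont=55.9233 V=56.0155[EX]; j=1 S=108.3800 intr=30.8500 cont=34.3532 V=34.3532[hold]; j=2 S=141.1560 intr=0.0000 cont=15.6903 V=15.6903[hold]  S*(2)=83.2145
k=1: j=0 S=94.9673 intr=44.2627 cont=45.5847 V=45.5847[hold]; j=1 S=123.6870 intr=15.5430 cont=25.4008 V=25.4008[hold]  S*(1)=-
k=0: j=0 S=108.3800 intr=30.8500 cont=35.8820 V=35.8820[hold]  S*(0)=-

price = 35.8820
boundary = - - 83.2145 72.9162 83.2145 94.9673 108.3800 94.9673
tree:
35.8820
45.5847 25.4008
56.0155 34.3532 15.6903
66.3138 44.7897 23.0573 7.6723
75.3376 56.0155 32.6801 12.5976 2.2973
83.2447 66.3138 44.2627 20.1156 4.3976 0.0000
90.1732 75.3376 56.0155 30.8500 8.4184 0.0000 0.0000
96.2443 83.2447 66.3138 44.2627 16.1155 0.0000 0.0000 0.0000
101.5641 90.1732 75.3376 56.0155 30.8500 0.0000 0.0000 0.0000 0.0000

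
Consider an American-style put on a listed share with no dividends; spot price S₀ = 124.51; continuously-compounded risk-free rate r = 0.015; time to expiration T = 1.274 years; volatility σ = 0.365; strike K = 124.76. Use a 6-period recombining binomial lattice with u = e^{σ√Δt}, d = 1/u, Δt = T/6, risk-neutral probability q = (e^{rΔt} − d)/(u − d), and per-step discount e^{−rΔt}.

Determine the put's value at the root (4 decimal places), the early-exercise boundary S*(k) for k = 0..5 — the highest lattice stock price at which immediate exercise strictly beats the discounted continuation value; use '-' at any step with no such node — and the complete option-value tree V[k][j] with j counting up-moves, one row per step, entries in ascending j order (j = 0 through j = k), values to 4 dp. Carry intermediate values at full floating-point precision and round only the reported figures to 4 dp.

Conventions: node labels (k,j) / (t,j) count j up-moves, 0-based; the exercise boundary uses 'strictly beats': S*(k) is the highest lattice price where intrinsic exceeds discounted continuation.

price = 18.7481
boundary = - - - 75.1746 88.9438 105.2349
tree:
18.7481
26.9897 9.4882
37.4444 15.2651 2.9726
49.5854 23.8704 5.5672 0.0374
61.2229 35.8162 10.4261 0.0704 0.0000
71.0589 49.5854 19.5251 0.1327 0.0000 0.0000
79.3723 61.2229 35.8162 0.2500 0.0000 0.0000 0.0000

params: Δt=0.21233 u=1.18316 d=0.84519 q=0.46749 e^(-rΔt)=0.99682
t_6 payoffs: 79.3723 61.2229 35.8162 0.2500 0.0000 0.0000 0.0000
t_5: node(5,0) S=53.7011 payoff=71.0589 vs cont=70.6622 → 71.0589 [stop]  node(5,1) S=75.1746 payoff=49.5854 vs cont=49.1886 → 49.5854 [stop]  node(5,2) S=105.2349 payoff=19.5251 vs cont=19.1283 → 19.5251 [stop]  node(5,3) S=147.3155 payoff=0.0000 vs cont=0.1327 → 0.1327 [wait]  node(5,4) S=206.2230 payoff=0.0000 vs cont=0.0000 → 0.0000 [wait]  node(5,5) S=288.6860 payoff=0.0000 vs cont=0.0000 → 0.0000 [wait]  ⇒ S*(5)=105.2349
t_4: node(4,0) S=63.5371 payoff=61.2229 vs cont=60.8262 → 61.2229 [stop]  node(4,1) S=88.9438 payoff=35.8162 vs cont=35.4195 → 35.8162 [stop]  node(4,2) S=124.5100 payoff=0.2500 vs cont=10.4261 → 10.4261 [wait]  node(4,3) S=174.2982 payoff=0.0000 vs cont=0.0704 → 0.0704 [wait]  node(4,4) S=243.9953 payoff=0.0000 vs cont=0.0000 → 0.0000 [wait]  ⇒ S*(4)=88.9438
t_3: node(3,0) S=75.1746 payoff=49.5854 vs cont=49.1886 → 49.5854 [stop]  node(3,1) S=105.2349 payoff=19.5251 vs cont=23.8704 → 23.8704 [wait]  node(3,2) S=147.3155 payoff=0.0000 vs cont=5.5672 → 5.5672 [wait]  node(3,3) S=206.2230 payoff=0.0000 vs cont=0.0374 → 0.0374 [wait]  ⇒ S*(3)=75.1746
t_2: node(2,0) S=88.9438 payoff=35.8162 vs cont=37.4444 → 37.4444 [wait]  node(2,1) S=124.5100 payoff=0.2500 vs cont=15.2651 → 15.2651 [wait]  node(2,2) S=174.2982 payoff=0.0000 vs cont=2.9726 → 2.9726 [wait]  ⇒ S*(2)=-
t_1: node(1,0) S=105.2349 payoff=19.5251 vs cont=26.9897 → 26.9897 [wait]  node(1,1) S=147.3155 payoff=0.0000 vs cont=9.4882 → 9.4882 [wait]  ⇒ S*(1)=-
t_0: node(0,0) S=124.5100 payoff=0.2500 vs cont=18.7481 → 18.7481 [wait]  ⇒ S*(0)=-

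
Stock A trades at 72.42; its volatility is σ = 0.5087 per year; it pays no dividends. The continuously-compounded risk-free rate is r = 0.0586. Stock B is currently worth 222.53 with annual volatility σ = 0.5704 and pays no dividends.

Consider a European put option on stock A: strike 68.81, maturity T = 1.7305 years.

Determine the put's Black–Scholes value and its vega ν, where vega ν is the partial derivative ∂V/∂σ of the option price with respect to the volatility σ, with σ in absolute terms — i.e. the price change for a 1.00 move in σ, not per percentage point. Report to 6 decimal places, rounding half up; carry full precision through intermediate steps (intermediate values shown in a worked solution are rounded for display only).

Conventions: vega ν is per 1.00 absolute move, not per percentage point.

σ√T = 0.5087·√1.7305 = 0.669187
d₁ = (ln(S/K) + (r+σ²/2)T) / (σ√T) = (ln(72.42/68.81) + (0.0586+0.5087²/2)·1.7305) / 0.669187 = (0.051133 + 0.325313) / 0.669187 = 0.562543
d₂ = d₁ − σ√T = 0.562543 − 0.669187 = -0.106644
e^{−rT} = 0.903565
N(−d₁) = 0.286873,  N(−d₂) = 0.542464
Put price V = K·e^{−rT}·N(−d₂) − S·N(−d₁) = 33.727345 − 20.775351 = 12.951994
φ(d₁) = (1/√(2π))·e^{−d₁²/2} = 0.340559
ν = S·φ(d₁)·√T = 32.444208

price = 12.951994
ν = 32.444208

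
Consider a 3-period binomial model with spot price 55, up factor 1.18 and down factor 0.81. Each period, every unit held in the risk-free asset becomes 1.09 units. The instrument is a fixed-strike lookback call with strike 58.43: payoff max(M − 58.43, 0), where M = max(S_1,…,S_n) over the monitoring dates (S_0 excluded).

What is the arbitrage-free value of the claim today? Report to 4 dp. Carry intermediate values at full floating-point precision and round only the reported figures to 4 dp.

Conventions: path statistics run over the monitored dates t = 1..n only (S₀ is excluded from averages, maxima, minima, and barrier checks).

price = 13.9472

Set p* = 0.7568 (from d < R < u); the path-dependent value is the discounted p*-expectation over all price paths.
Enumerate all 2^3 = 8 price paths (U = up ×1.18, D = down ×0.81); each path with k up-moves has probability p*^k·(1−p*)^(3−k).
DDD: M=44.5500, payoff=0.0000, prob=0.014392
UDD: M=64.9000, payoff=6.4700, prob=0.044775
DUD: M=52.5690, payoff=0.0000, prob=0.044775
UUD: M=76.5820, payoff=18.1520, prob=0.139301
DDU: M=44.5500, payoff=0.0000, prob=0.044775
UDU: M=64.9000, payoff=6.4700, prob=0.139301
DUU: M=62.0314, payoff=3.6014, prob=0.139301
UUU: M=90.3668, payoff=31.9368, prob=0.433380
Price = Σ prob·payoff / R^3 = 18.061994 / 1.295029 = 13.9472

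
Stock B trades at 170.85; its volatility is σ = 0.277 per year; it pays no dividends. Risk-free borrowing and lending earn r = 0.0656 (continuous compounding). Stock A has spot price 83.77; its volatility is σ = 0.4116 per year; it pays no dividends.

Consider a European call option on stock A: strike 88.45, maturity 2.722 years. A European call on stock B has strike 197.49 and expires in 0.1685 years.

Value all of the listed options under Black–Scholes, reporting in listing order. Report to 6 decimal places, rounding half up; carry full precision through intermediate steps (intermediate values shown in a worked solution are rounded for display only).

[stock A call K=88.45]
σ√T = 0.4116·√2.722 = 0.679078
d₁ = (ln(S/K) + (r+σ²/2)T) / (σ√T) = (ln(83.77/88.45) + (0.0656+0.4116²/2)·2.722) / 0.679078 = (-0.054362 + 0.409136) / 0.679078 = 0.522435
d₂ = d₁ − σ√T = 0.522435 − 0.679078 = -0.156643
e^{−rT} = 0.836471
N(d₁) = 0.699316,  N(d₂) = 0.437763
price = S·N(d₁) − K·e^{−rT}·N(d₂) = 58.581723 − 32.388299 = 26.193425
[stock B call K=197.49]
σ√T = 0.277·√0.1685 = 0.113705
d₁ = (ln(S/K) + (r+σ²/2)T) / (σ√T) = (ln(170.85/197.49) + (0.0656+0.277²/2)·0.1685) / 0.113705 = (-0.144902 + 0.017518) / 0.113705 = -1.120302
d₂ = d₁ − σ√T = -1.120302 − 0.113705 = -1.234007
e^{−rT} = 0.989007
N(d₁) = 0.131293,  N(d₂) = 0.108600
price = S·N(d₁) − K·e^{−rT}·N(d₂) = 22.431342 − 21.211686 = 1.219656

price(stock A call K=88.45) = 26.193425
price(stock B call K=197.49) = 1.219656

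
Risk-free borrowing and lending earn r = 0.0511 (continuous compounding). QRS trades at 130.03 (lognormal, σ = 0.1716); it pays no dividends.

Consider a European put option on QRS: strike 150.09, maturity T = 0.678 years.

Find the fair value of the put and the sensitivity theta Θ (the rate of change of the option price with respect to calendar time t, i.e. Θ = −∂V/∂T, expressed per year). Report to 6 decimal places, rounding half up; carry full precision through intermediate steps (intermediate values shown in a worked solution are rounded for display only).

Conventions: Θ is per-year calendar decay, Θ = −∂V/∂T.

price = 17.402609
Θ = 1.692905

σ√T = 0.1716·√0.678 = 0.141297
d₁ = (ln(S/K) + (r+σ²/2)T) / (σ√T) = (ln(130.03/150.09) + (0.0511+0.1716²/2)·0.678) / 0.141297 = (-0.143470 + 0.044628) / 0.141297 = -0.699533
d₂ = d₁ − σ√T = -0.699533 − 0.141297 = -0.840830
e^{−rT} = 0.965947
N(−d₁) = 0.757891,  N(−d₂) = 0.799778
Put price V = K·e^{−rT}·N(−d₂) − S·N(−d₁) = 115.951113 − 98.548504 = 17.402609
φ(d₁) = (1/√(2π))·e^{−d₁²/2} = 0.312356
Θ = −S·φ(d₁)·σ/(2√T) + r·K·e^{−rT}·N(−d₂) = −4.232197 + 5.925102 = 1.692905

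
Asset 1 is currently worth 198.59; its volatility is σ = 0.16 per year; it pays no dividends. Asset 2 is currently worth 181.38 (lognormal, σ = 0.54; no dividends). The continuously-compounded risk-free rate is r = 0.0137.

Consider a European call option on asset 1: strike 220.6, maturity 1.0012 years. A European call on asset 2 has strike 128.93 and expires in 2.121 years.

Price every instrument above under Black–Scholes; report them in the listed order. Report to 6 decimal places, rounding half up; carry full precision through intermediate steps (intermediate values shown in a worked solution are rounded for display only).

[asset 1 call K=220.6]
σ√T = 0.16·√1.0012 = 0.160096
d₁ = (ln(S/K) + (r+σ²/2)T) / (σ√T) = (ln(198.59/220.6) + (0.0137+0.16²/2)·1.0012) / 0.160096 = (-0.105109 + 0.026532) / 0.160096 = -0.490811
d₂ = d₁ − σ√T = -0.490811 − 0.160096 = -0.650907
e^{−rT} = 0.986377
N(d₁) = 0.311780,  N(d₂) = 0.257553
price = S·N(d₁) − K·e^{−rT}·N(d₂) = 61.916383 − 56.042235 = 5.874148
[asset 2 call K=128.93]
σ√T = 0.54·√2.121 = 0.786437
d₁ = (ln(S/K) + (r+σ²/2)T) / (σ√T) = (ln(181.38/128.93) + (0.0137+0.54²/2)·2.121) / 0.786437 = (0.341325 + 0.338300) / 0.786437 = 0.864181
d₂ = d₁ − σ√T = 0.864181 − 0.786437 = 0.077744
e^{−rT} = 0.971360
N(d₁) = 0.806256,  N(d₂) = 0.530984
price = S·N(d₁) − K·e^{−rT}·N(d₂) = 146.238671 − 66.499113 = 79.739558

price(asset 1 call K=220.6) = 5.874148
price(asset 2 call K=128.93) = 79.739558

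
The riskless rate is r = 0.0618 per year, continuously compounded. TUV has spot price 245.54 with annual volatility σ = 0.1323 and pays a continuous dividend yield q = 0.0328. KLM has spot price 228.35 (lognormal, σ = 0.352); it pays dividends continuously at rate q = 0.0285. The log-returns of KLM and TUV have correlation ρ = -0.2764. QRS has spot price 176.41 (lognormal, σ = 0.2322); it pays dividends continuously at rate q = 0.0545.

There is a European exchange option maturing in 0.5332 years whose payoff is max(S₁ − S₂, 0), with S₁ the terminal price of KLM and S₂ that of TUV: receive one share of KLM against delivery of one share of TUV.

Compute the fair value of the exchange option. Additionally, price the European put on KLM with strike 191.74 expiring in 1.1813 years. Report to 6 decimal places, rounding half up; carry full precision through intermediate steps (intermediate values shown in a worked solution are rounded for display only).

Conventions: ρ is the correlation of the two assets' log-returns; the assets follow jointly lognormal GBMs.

exchange price = 20.227248
price(KLM put K=191.74) = 13.533088

σ_eff = √(σ₁² + σ₂² − 2ρσ₁σ₂) = √(0.352² + 0.1323² − 2·-0.2764·0.352·0.1323) = 0.408841
d₁ = (ln(S₁/S₂) + (q₂ − q₁ + σ_eff²/2)T) / (σ_eff√T) = (ln(228.35/245.54) + (0.0328 − 0.0285 + 0.083575)·0.5332) / 0.298538 = -0.086170
d₂ = d₁ − σ_eff√T = -0.086170 − 0.298538 = -0.384708
N(d₁) = 0.465665,  N(d₂) = 0.350227
V = S₁·e^{−q₁T}·N(d₁) − S₂·e^{−q₂T}·N(d₂) = 104.731048 − 84.503801 = 20.227248
[vanilla: KLM put K=191.74]
σ√T = 0.352·√1.1813 = 0.382580
d₁ = (ln(S/K) + (r−q+σ²/2)T) / (σ√T) = (ln(228.35/191.74) + (0.0618−0.0285+0.352²/2)·1.1813) / 0.382580 = (0.174739 + 0.112521) / 0.382580 = 0.750850
d₂ = d₁ − σ√T = 0.750850 − 0.382580 = 0.368269
e^{−rT} = 0.929597
e^{−qT} = 0.966893
N(−d₁) = 0.226372,  N(−d₂) = 0.356336
price = K·e^{−rT}·N(−d₂) − S·e^{−qT}·N(−d₁) = 63.513683 − 49.980594 = 13.533088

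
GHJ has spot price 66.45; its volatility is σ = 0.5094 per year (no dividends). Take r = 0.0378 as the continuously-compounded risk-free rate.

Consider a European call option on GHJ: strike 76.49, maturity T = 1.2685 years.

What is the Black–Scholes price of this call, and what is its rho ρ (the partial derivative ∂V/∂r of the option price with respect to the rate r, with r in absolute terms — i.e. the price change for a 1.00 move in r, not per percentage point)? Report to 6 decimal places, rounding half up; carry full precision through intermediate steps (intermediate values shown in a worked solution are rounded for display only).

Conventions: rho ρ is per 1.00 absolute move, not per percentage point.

price = 12.702395
ρ = 30.231490

σ√T = 0.5094·√1.2685 = 0.573726
d₁ = (ln(S/K) + (r+σ²/2)T) / (σ√T) = (ln(66.45/76.49) + (0.0378+0.5094²/2)·1.2685) / 0.573726 = (-0.140710 + 0.212530) / 0.573726 = 0.125181
d₂ = d₁ − σ√T = 0.125181 − 0.573726 = -0.448544
e^{−rT} = 0.953182
N(d₁) = 0.549810,  N(d₂) = 0.326880
Call price V = S·N(d₁) − K·e^{−rT}·N(d₂) = 36.534867 − 23.832472 = 12.702395
ρ = K·T·e^{−rT}·N(d₂) = 30.231490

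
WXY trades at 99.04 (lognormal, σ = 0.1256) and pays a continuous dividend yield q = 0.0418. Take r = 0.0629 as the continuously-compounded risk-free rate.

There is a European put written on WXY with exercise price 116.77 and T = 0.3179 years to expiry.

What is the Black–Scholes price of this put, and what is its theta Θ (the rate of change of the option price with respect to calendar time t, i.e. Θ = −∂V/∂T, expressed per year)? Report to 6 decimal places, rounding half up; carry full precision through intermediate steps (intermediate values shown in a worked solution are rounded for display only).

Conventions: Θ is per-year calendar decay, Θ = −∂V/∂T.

price = 16.759133
Θ = 2.697165

σ√T = 0.1256·√0.3179 = 0.070817
d₁ = (ln(S/K) + (r−q+σ²/2)T) / (σ√T) = (ln(99.04/116.77) + (0.0629−0.0418+0.1256²/2)·0.3179) / 0.070817 = (-0.164682 + 0.009215) / 0.070817 = -2.195350
d₂ = d₁ − σ√T = -2.195350 − 0.070817 = -2.266167
e^{−rT} = 0.980203
e^{−qT} = 0.986800
N(−d₁) = 0.985931,  N(−d₂) = 0.988279
Put price V = K·e^{−rT}·N(−d₂) − S·e^{−qT}·N(−d₁) = 113.116750 − 96.357617 = 16.759133
φ(d₁) = (1/√(2π))·e^{−d₁²/2} = 0.035839
Θ = −S·e^{−qT}·φ(d₁)·σ/(2√T) − q·S·e^{−qT}·N(−d₁) + r·K·e^{−rT}·N(−d₂) = −0.390130 − 4.027748 + 7.115044 = 2.697165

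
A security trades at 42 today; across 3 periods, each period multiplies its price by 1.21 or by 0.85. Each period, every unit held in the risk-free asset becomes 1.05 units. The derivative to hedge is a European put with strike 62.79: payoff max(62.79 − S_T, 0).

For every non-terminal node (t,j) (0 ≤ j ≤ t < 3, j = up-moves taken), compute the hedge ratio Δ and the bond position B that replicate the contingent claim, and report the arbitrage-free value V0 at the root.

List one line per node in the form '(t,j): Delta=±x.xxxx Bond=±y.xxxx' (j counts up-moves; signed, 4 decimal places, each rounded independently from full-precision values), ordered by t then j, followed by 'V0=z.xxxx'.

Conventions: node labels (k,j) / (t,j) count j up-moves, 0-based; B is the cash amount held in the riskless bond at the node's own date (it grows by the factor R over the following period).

Since d<R<u, set p* = (R−d)/(u−d) = 0.5556; price each node as the discounted p*-expectation of its children.
Expiry values: V(3,0)=36.9968, V(3,1)=26.0725, V(3,2)=10.5216, V(3,3)=0.0000
  t=2,j=0: stock 30.3450 → up 36.7174 (V=26.0725), down 25.7932 (V=36.9968). Price 29.4550; hedge Δ=-1.0000, bond B=59.8000.
  t=2,j=1: stock 43.1970 → up 52.2684 (V=10.5216), down 36.7174 (V=26.0725). Price 16.6030; hedge Δ=-1.0000, bond B=59.8000.
  t=2,j=2: stock 61.4922 → up 74.4056 (V=0.0000), down 52.2684 (V=10.5216). Price 4.4536; hedge Δ=-0.4753, bond B=33.6803.
  t=1,j=0: stock 35.7000 → up 43.1970 (V=16.6030), down 30.3450 (V=29.4550). Price 21.2524; hedge Δ=-1.0000, bond B=56.9524.
  t=1,j=1: stock 50.8200 → up 61.4922 (V=4.4536), down 43.1970 (V=16.6030). Price 9.3841; hedge Δ=-0.6641, bond B=43.1325.
  t=0,j=0: stock 42.0000 → up 50.8200 (V=9.3841), down 35.7000 (V=21.2524). Price 13.9609; hedge Δ=-0.7849, bond B=46.9282.
Sanity check at the root: Δ(0,0)·S0 + B(0,0) reproduces V0 = 13.9609.

(0,0): Delta=-0.7849 Bond=46.9282
(1,0): Delta=-1.0000 Bond=56.9524
(1,1): Delta=-0.6641 Bond=43.1325
(2,0): Delta=-1.0000 Bond=59.8000
(2,1): Delta=-1.0000 Bond=59.8000
(2,2): Delta=-0.4753 Bond=33.6803
V0=13.9609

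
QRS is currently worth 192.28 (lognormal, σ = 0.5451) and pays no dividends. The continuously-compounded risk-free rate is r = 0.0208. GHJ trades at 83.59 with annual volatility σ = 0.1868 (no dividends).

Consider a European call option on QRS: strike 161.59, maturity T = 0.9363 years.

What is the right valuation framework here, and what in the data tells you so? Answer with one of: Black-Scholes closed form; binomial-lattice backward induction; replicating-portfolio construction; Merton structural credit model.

Key observation: everything needed for the exact continuous-time valuation of the European call on QRS (strike 161.59) is given, and no feature rules the closed form out.

framework: Black-Scholes closed form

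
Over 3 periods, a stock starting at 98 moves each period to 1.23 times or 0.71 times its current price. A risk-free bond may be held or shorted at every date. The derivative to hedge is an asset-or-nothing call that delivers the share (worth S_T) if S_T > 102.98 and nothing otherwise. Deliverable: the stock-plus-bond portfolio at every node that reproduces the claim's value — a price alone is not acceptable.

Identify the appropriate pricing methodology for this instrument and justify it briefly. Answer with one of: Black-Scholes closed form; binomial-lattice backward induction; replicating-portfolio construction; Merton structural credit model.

framework: replicating-portfolio construction

Key observation: a price alone would not answer the question — the per-node share/bond construction on the spot-98, 1.23/0.71 tree is required, and only the replicating-portfolio method yields it.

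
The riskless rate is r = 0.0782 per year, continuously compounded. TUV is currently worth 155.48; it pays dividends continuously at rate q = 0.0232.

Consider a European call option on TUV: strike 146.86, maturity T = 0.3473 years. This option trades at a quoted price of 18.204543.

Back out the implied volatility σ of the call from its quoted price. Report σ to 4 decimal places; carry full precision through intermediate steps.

sigma = 0.3354

At σ = 0.3354 the Black–Scholes value reproduces the quote:
σ√T = 0.3354·√0.3473 = 0.197658
d₁ = (ln(S/K) + (r−q+σ²/2)T) / (σ√T) = (ln(155.48/146.86) + (0.0782−0.0232+0.3354²/2)·0.3473) / 0.197658 = (0.057037 + 0.038636) / 0.197658 = 0.484033
d₂ = d₁ − σ√T = 0.484033 − 0.197658 = 0.286375
e^{−rT} = 0.973207
e^{−qT} = 0.991975
N(d₁) = 0.685819,  N(d₂) = 0.612704
V = S·e^{−qT}·N(d₁) − K·e^{−rT}·N(d₂) = 105.775408 − 87.570865 = 18.204543 (matching the quote); vega is positive throughout, so no other σ reproduces this price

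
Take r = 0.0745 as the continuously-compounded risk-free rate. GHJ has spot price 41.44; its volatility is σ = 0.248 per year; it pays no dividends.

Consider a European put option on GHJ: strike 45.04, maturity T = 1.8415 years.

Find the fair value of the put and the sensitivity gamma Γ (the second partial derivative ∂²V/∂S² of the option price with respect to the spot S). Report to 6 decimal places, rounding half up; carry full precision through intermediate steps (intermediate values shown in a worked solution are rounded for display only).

σ√T = 0.248·√1.8415 = 0.336541
d₁ = (ln(S/K) + (r+σ²/2)T) / (σ√T) = (ln(41.44/45.04) + (0.0745+0.248²/2)·1.8415) / 0.336541 = (-0.083304 + 0.193822) / 0.336541 = 0.328392
d₂ = d₁ − σ√T = 0.328392 − 0.336541 = -0.008149
e^{−rT} = 0.871803
N(−d₁) = 0.371308,  N(−d₂) = 0.503251
Put price V = K·e^{−rT}·N(−d₂) − S·N(−d₁) = 19.760655 − 15.386993 = 4.373662
φ(d₁) = (1/√(2π))·e^{−d₁²/2} = 0.378001
Γ = φ(d₁) / (S·σ·√T) = 0.027104

price = 4.373662
Γ = 0.027104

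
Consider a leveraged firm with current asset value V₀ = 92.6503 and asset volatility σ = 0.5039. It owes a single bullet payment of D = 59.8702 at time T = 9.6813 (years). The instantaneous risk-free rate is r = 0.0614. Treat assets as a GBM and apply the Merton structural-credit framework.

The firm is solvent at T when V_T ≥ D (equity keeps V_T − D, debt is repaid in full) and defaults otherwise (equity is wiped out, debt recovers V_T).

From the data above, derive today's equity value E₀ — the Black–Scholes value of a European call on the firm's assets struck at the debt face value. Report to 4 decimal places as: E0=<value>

E0=70.8682

Work the structural quantities from V₀ = 92.6503 against face 59.8702:
d₁ = [ln(V₀/D) + (r + σ²/2)T] / (σ√T)
   = [ln(92.6503/59.8702) + (0.0614 + 0.5·0.5039²)·9.6813] / (0.5039·√9.6813)
   = [0.436653 + 1.823546] / 1.567874 = 1.441570
d₂ = d₁ − σ√T = 1.441570 − 1.567874 = -0.126304
N(d₁) = 0.925288,  N(d₂) = 0.449745,  e^(−rT) = 0.551876
E₀ = V₀·N(d₁) − D·e^(−rT)·N(d₂)
   = 92.6503·0.925288 − 59.8702·0.551876·0.449745 = 70.868212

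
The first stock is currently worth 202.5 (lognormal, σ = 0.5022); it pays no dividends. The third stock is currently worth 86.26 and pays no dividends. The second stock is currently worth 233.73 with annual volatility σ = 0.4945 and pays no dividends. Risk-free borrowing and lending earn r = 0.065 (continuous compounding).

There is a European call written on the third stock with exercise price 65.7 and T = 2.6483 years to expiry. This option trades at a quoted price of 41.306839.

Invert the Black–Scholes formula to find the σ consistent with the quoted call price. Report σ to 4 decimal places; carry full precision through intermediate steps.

At σ = 0.5128 the Black–Scholes value reproduces the quote:
σ√T = 0.5128·√2.6483 = 0.834510
d₁ = (ln(S/K) + (r+σ²/2)T) / (σ√T) = (ln(86.26/65.7) + (0.065+0.5128²/2)·2.6483) / 0.834510 = (0.272267 + 0.520343) / 0.834510 = 0.949791
d₂ = d₁ − σ√T = 0.949791 − 0.834510 = 0.115281
e^{−rT} = 0.841862
N(d₁) = 0.828891,  N(d₂) = 0.545889
V = S·N(d₁) − K·e^{−rT}·N(d₂) = 71.500116 − 30.193277 = 41.306839 (the observed quote) — the price is monotone increasing in volatility, hence this σ is the only solution

sigma = 0.5128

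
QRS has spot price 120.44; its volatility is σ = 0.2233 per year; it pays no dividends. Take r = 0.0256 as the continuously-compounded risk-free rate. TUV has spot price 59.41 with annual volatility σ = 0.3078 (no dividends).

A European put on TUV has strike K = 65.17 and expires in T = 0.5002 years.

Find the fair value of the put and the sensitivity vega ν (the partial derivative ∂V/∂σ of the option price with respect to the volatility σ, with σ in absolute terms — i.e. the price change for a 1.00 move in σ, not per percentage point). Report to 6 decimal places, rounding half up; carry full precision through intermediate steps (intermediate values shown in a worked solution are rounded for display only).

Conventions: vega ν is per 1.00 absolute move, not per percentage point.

σ√T = 0.3078·√0.5002 = 0.217691
d₁ = (ln(S/K) + (r+σ²/2)T) / (σ√T) = (ln(59.41/65.17) + (0.0256+0.3078²/2)·0.5002) / 0.217691 = (-0.092537 + 0.036500) / 0.217691 = -0.257415
d₂ = d₁ − σ√T = -0.257415 − 0.217691 = -0.475106
e^{−rT} = 0.987277
N(−d₁) = 0.601571,  N(−d₂) = 0.682644
Put price V = K·e^{−rT}·N(−d₂) − S·N(−d₁) = 43.921881 − 35.739315 = 8.182566
φ(d₁) = (1/√(2π))·e^{−d₁²/2} = 0.385941
ν = S·φ(d₁)·√T = 16.216337

price = 8.182566
ν = 16.216337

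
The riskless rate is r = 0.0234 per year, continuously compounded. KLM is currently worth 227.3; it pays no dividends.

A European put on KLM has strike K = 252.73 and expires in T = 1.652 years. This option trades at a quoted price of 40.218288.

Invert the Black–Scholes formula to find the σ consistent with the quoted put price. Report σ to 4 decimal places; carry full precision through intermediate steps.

sigma = 0.2639

At σ = 0.2639 the Black–Scholes value reproduces the quote:
σ√T = 0.2639·√1.652 = 0.339191
d₁ = (ln(S/K) + (r+σ²/2)T) / (σ√T) = (ln(227.3/252.73) + (0.0234+0.2639²/2)·1.652) / 0.339191 = (-0.106051 + 0.096182) / 0.339191 = -0.029095
d₂ = d₁ − σ√T = -0.029095 − 0.339191 = -0.368286
e^{−rT} = 0.962081
N(−d₁) = 0.511606,  N(−d₂) = 0.643670
V = K·e^{−rT}·N(−d₂) − S·N(−d₁) = 156.506275 − 116.287987 = 40.218288 (matching the quote); vega is positive throughout, so no other σ reproduces this price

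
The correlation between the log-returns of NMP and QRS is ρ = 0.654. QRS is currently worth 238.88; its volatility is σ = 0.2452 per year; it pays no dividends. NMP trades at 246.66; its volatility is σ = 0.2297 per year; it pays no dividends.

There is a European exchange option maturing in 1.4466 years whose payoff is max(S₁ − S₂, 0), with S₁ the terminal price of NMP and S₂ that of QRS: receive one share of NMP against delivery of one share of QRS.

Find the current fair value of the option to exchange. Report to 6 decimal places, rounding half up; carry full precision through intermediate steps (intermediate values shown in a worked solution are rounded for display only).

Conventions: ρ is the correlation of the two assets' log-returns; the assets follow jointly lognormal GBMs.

exchange price = 27.110492

σ_eff = √(σ₁² + σ₂² − 2ρσ₁σ₂) = √(0.2297² + 0.2452² − 2·0.654·0.2297·0.2452) = 0.198029
d₁ = (ln(S₁/S₂) + (q₂ − q₁ + σ_eff²/2)T) / (σ_eff√T) = (ln(246.66/238.88) + (0.0 − 0.0 + 0.019608)·1.4466) / 0.238178 = 0.253650
d₂ = d₁ − σ_eff√T = 0.253650 − 0.238178 = 0.015472
N(d₁) = 0.600117,  N(d₂) = 0.506172
V = S₁·e^{−q₁T}·N(d₁) − S₂·e^{−q₂T}·N(d₂) = 148.024887 − 120.914395 = 27.110492
Key observation: no risk-free rate is needed — with the second asset as numeraire the exchange option is a call on the ratio S₁/S₂, and r cancels out of the value.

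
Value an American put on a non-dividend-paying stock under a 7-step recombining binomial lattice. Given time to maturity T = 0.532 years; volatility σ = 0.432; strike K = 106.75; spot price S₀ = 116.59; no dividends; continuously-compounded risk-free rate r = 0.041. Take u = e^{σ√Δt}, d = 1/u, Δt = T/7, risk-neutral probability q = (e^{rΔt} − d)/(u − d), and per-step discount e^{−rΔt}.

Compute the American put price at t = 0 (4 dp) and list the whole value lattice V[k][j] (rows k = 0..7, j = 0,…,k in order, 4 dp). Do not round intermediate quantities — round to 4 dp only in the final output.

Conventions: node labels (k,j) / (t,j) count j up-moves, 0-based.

price = 8.7747
tree:
8.7747
12.9944 4.3206
18.6833 6.9972 1.4874
25.9053 11.0838 2.6739 0.2287
34.3442 17.0517 4.7759 0.4441 0.0000
42.4736 25.1866 8.4659 0.8622 0.0000 0.0000
49.6903 34.3442 14.8708 1.6741 0.0000 0.0000 0.0000
56.0967 42.4736 25.1866 3.2502 0.0000 0.0000 0.0000 0.0000

params: Δt=0.07600 u=1.12648 d=0.88772 q=0.48333 e^(-rΔt)=0.99689
t_7 payoffs: 56.0967 42.4736 25.1866 3.2502 0.0000 0.0000 0.0000 0.0000
k=6: node(6,0) S=57.0597 payoff=49.6903 vs cont=49.3582 → 49.6903 [stop]  node(6,1) S=72.4058 payoff=34.3442 vs cont=34.0121 → 34.3442 [stop]  node(6,2) S=91.8792 payoff=14.8708 vs cont=14.5386 → 14.8708 [stop]  node(6,3) S=116.5900 payoff=0.0000 vs cont=1.6741 → 1.6741 [wait]  node(6,4) S=147.9467 payoff=0.0000 vs cont=0.0000 → 0.0000 [wait]  node(6,5) S=187.7367 payoff=0.0000 vs cont=0.0000 → 0.0000 [wait]  node(6,6) S=238.2281 payoff=0.0000 vs cont=0.0000 → 0.0000 [wait]
k=5: node(5,0) S=64.2764 payoff=42.4736 vs cont=42.1415 → 42.4736 [stop]  node(5,1) S=81.5634 payoff=25.1866 vs cont=24.8545 → 25.1866 [stop]  node(5,2) S=103.4998 payoff=3.2502 vs cont=8.4659 → 8.4659 [wait]  node(5,3) S=131.3358 payoff=0.0000 vs cont=0.8622 → 0.8622 [wait]  node(5,4) S=166.6584 payoff=0.0000 vs cont=0.0000 → 0.0000 [wait]  node(5,5) S=211.4808 payoff=0.0000 vs cont=0.0000 → 0.0000 [wait]
k=4: node(4,0) S=72.4058 payoff=34.3442 vs cont=34.0121 → 34.3442 [stop]  node(4,1) S=91.8792 payoff=14.8708 vs cont=17.0517 → 17.0517 [wait]  node(4,2) S=116.5900 payoff=0.0000 vs cont=4.7759 → 4.7759 [wait]  node(4,3) S=147.9467 payoff=0.0000 vs cont=0.4441 → 0.4441 [wait]  node(4,4) S=187.7367 payoff=0.0000 vs cont=0.0000 → 0.0000 [wait]
k=3: node(3,0) S=81.5634 payoff=25.1866 vs cont=25.9053 → 25.9053 [wait]  node(3,1) S=103.4998 payoff=3.2502 vs cont=11.0838 → 11.0838 [wait]  node(3,2) S=131.3358 payoff=0.0000 vs cont=2.6739 → 2.6739 [wait]  node(3,3) S=166.6584 payoff=0.0000 vs cont=0.2287 → 0.2287 [wait]
k=2: node(2,0) S=91.8792 payoff=14.8708 vs cont=18.6833 → 18.6833 [wait]  node(2,1) S=116.5900 payoff=0.0000 vs cont=6.9972 → 6.9972 [wait]  node(2,2) S=147.9467 payoff=0.0000 vs cont=1.4874 → 1.4874 [wait]
k=1: node(1,0) S=103.4998 payoff=3.2502 vs cont=12.9944 → 12.9944 [wait]  node(1,1) S=131.3358 payoff=0.0000 vs cont=4.3206 → 4.3206 [wait]
k=0: node(0,0) S=116.5900 payoff=0.0000 vs cont=8.7747 → 8.7747 [wait]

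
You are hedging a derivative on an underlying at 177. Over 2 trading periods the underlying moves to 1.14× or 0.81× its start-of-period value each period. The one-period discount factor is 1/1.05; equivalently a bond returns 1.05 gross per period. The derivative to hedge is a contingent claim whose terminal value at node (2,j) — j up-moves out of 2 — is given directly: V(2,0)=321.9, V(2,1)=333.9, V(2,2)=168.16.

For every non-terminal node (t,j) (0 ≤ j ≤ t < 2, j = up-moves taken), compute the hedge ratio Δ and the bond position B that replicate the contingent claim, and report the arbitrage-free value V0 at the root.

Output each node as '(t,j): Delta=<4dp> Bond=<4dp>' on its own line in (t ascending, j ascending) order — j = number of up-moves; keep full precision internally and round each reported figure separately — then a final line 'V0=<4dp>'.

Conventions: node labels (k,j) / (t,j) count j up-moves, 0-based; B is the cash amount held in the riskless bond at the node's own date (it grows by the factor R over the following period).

(0,0): Delta=-1.9120 Bond=560.9621
(1,0): Delta=0.2536 Bond=278.5195
(1,1): Delta=-2.4891 Bond=705.4442
V0=222.5336

No-arbitrage ⇒ martingale measure with p* = (R−d)/(u−d) = 0.7273.
Expiry values: V(2,0)=321.9000, V(2,1)=333.9000, V(2,2)=168.1600
Node (1,0) S=143.3700: V=(p*·333.9000+(1−p*)·321.9000)/1.05=314.8831; Δ=(333.9000−321.9000)/(163.4418−116.1297)=0.2536; B=V−Δ·S=278.5195
Node (1,1) S=201.7800: V=(p*·168.1600+(1−p*)·333.9000)/1.05=203.2017; Δ=(168.1600−333.9000)/(230.0292−163.4418)=-2.4891; B=V−Δ·S=705.4442
Node (0,0) S=177.0000: V=(p*·203.2017+(1−p*)·314.8831)/1.05=222.5336; Δ=(203.2017−314.8831)/(201.7800−143.3700)=-1.9120; B=V−Δ·S=560.9621
Verification: the root portfolio costs Δ(0,0)·S0 + B(0,0) = 222.5336, matching V0.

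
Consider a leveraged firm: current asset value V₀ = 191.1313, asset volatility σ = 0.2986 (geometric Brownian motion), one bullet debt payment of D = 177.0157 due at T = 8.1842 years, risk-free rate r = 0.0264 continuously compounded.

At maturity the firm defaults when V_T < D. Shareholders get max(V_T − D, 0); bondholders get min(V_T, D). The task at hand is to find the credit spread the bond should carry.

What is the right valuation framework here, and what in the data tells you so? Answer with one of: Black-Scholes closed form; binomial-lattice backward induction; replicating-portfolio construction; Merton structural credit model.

Key observation: with the firm-asset dynamics (V₀ = 191.1313) and a single zero-coupon liability of face 177.0157 given, debt value, spread, and default probability all derive from the option view of the balance sheet.

framework: Merton structural credit model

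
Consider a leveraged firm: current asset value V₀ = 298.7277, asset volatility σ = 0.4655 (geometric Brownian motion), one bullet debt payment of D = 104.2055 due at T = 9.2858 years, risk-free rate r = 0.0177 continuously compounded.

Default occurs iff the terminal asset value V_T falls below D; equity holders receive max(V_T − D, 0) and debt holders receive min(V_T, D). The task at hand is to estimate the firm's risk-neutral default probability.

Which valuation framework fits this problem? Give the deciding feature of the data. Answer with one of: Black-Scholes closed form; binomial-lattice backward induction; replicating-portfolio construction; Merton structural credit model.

Key observation: the question is about default risk generated by asset-value dynamics against a debt face of 104.2055 — the structural framework prices exactly that.

framework: Merton structural credit model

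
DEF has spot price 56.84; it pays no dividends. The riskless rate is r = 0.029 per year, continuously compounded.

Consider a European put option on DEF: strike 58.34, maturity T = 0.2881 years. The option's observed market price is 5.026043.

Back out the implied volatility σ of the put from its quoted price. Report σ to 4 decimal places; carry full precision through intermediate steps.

At σ = 0.3671 the Black–Scholes value reproduces the quote:
σ√T = 0.3671·√0.2881 = 0.197041
d₁ = (ln(S/K) + (r+σ²/2)T) / (σ√T) = (ln(56.84/58.34) + (0.029+0.3671²/2)·0.2881) / 0.197041 = (-0.026048 + 0.027767) / 0.197041 = 0.008728
d₂ = d₁ − σ√T = 0.008728 − 0.197041 = -0.188313
e^{−rT} = 0.991680
N(−d₁) = 0.496518,  N(−d₂) = 0.574684
V = K·e^{−rT}·N(−d₂) − S·N(−d₁) = 33.248131 − 28.222088 = 5.026043 (the quoted price), and the Black–Scholes price is strictly increasing in σ, so σ is unique

sigma = 0.3671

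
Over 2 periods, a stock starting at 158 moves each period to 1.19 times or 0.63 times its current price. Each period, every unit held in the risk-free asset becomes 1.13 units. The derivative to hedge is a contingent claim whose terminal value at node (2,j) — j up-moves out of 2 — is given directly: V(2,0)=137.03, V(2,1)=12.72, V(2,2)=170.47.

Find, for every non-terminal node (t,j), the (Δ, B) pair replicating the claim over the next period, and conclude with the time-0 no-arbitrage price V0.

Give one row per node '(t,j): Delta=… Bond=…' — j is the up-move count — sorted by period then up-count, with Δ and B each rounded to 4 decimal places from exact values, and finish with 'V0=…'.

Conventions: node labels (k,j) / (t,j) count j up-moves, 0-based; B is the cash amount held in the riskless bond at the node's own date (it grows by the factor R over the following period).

(0,0): Delta=1.2755 Bond=-91.9661
(1,0): Delta=-2.2301 Bond=245.0254
(1,1): Delta=1.4982 Bond=-145.7954
V0=109.5656

Under the risk-neutral measure, an up-move has probability p* = (R−d)/(u−d) = 0.8929 and values discount at R = 1.13.
Payoffs at expiry: V(2,0)=137.0300, V(2,1)=12.7200, V(2,2)=170.4700
Node (1,0) S=99.5400: V=(p*·12.7200+(1−p*)·137.0300)/1.13=23.0433; Δ=(12.7200−137.0300)/(118.4526−62.7102)=-2.2301; B=V−Δ·S=245.0254
Node (1,1) S=188.0200: V=(p*·170.4700+(1−p*)·12.7200)/1.13=135.9011; Δ=(170.4700−12.7200)/(223.7438−118.4526)=1.4982; B=V−Δ·S=-145.7954
Node (0,0) S=158.0000: V=(p*·135.9011+(1−p*)·23.0433)/1.13=109.5656; Δ=(135.9011−23.0433)/(188.0200−99.5400)=1.2755; B=V−Δ·S=-91.9661
Sanity check at the root: Δ(0,0)·S0 + B(0,0) reproduces V0 = 109.5656.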